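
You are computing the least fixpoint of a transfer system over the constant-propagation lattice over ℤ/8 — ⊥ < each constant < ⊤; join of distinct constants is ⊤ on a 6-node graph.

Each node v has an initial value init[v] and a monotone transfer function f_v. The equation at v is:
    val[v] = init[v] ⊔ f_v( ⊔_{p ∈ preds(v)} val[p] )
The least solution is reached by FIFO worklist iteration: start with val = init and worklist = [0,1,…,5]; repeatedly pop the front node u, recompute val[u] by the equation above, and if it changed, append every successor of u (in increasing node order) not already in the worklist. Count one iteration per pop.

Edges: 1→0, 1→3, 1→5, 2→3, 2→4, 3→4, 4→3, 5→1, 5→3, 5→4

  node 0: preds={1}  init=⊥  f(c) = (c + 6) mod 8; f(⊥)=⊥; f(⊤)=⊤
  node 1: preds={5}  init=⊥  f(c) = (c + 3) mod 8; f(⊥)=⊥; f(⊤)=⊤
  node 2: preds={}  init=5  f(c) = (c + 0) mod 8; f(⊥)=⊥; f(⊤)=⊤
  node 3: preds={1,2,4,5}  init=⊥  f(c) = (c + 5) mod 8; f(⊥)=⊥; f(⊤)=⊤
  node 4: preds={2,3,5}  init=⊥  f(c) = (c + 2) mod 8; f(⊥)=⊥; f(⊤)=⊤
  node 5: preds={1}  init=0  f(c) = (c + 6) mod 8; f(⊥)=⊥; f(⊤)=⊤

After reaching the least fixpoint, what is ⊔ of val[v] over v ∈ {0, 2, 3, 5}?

⊤

Iteration log — 13 steps:
  step 1. node 0  ⊔preds=⊥  new=⊥  stable
  step 2. node 1  ⊔preds=0  new=3  old=⊥  +wl: 0
  step 3. node 2  ⊔preds=⊥  new=5  stable
  step 4. node 3  ⊔preds=⊤  new=⊤  old=⊥  +wl: 
  step 5. node 4  ⊔preds=⊤  new=⊤  old=⊥  +wl: 3
  step 6. node 5  ⊔preds=3  new=⊤  old=0  +wl: 1,4
  step 7. node 0  ⊔preds=3  new=1  old=⊥  +wl: 
  step 8. node 3  ⊔preds=⊤  new=⊤  stable
  step 9. node 1  ⊔preds=⊤  new=⊤  old=3  +wl: 0,3,5
  step 10. node 4  ⊔preds=⊤  new=⊤  stable
  step 11. node 0  ⊔preds=⊤  new=⊤  old=1  +wl: 
  step 12. node 3  ⊔preds=⊤  new=⊤  stable
  step 13. node 5  ⊔preds=⊤  new=⊤  stable

Least fixpoint reached:
  node 0: ⊤
  node 1: ⊤
  node 2: 5
  node 3: ⊤
  node 4: ⊤
  node 5: ⊤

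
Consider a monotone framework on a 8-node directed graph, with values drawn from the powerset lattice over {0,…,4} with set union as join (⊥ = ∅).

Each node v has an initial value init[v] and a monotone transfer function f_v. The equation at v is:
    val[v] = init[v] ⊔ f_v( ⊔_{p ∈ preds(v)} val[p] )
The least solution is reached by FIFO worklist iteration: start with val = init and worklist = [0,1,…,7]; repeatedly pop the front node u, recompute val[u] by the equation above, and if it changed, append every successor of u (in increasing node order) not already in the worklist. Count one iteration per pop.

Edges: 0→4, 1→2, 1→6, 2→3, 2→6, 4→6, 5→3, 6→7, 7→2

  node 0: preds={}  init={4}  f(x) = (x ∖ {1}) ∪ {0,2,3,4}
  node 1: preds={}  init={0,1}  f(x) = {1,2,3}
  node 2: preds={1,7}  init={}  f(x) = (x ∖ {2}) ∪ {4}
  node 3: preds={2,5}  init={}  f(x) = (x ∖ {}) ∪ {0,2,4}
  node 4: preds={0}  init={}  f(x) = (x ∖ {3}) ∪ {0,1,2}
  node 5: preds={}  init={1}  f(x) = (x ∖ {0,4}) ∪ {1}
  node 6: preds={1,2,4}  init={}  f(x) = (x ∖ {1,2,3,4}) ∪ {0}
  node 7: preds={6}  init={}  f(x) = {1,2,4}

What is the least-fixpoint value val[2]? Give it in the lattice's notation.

{0,1,3,4}

Iteration log — 9 steps:
  step 1. node 0  ⊔preds={}  new={0,2,3,4}  old={4}  +wl: 
  step 2. node 1  ⊔preds={}  new={0,1,2,3}  old={0,1}  +wl: 
  step 3. node 2  ⊔preds={0,1,2,3}  new={0,1,3,4}  old={}  +wl: 
  step 4. node 3  ⊔preds={0,1,3,4}  new={0,1,2,3,4}  old={}  +wl: 
  step 5. node 4  ⊔preds={0,2,3,4}  new={0,1,2,4}  old={}  +wl: 
  step 6. node 5  ⊔preds={}  new={1}  stable
  step 7. node 6  ⊔preds={0,1,2,3,4}  new={0}  old={}  +wl: 
  step 8. node 7  ⊔preds={0}  new={1,2,4}  old={}  +wl: 2
  step 9. node 2  ⊔preds={0,1,2,3,4}  new={0,1,3,4}  stable

Least fixpoint reached:
  node 0: {0,2,3,4}
  node 1: {0,1,2,3}
  node 2: {0,1,3,4}
  node 3: {0,1,2,3,4}
  node 4: {0,1,2,4}
  node 5: {1}
  node 6: {0}
  node 7: {1,2,4}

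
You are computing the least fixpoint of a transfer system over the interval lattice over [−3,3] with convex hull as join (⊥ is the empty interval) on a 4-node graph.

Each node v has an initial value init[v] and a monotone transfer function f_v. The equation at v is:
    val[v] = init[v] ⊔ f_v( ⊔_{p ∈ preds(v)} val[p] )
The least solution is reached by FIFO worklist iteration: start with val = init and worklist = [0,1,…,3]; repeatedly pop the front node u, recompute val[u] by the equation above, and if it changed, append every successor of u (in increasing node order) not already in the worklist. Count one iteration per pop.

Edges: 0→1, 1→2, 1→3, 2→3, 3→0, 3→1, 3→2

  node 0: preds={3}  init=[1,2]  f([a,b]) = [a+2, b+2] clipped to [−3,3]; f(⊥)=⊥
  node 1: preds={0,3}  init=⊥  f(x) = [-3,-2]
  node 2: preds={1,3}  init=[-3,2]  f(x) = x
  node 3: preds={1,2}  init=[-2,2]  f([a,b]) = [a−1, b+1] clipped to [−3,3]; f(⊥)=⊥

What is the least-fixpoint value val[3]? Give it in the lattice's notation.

[-3,3]

Worklist (8 pops):
  #1 pop 0: in=[-2,2] → [0,3] (was [1,2]); enqueue []
  #2 pop 1: in=[-2,3] → [-3,-2] (was ⊥); enqueue []
  #3 pop 2: in=[-3,2] → [-3,2] (no change)
  #4 pop 3: in=[-3,2] → [-3,3] (was [-2,2]); enqueue [0,1,2]
  #5 pop 0: in=[-3,3] → [-1,3] (was [0,3]); enqueue []
  #6 pop 1: in=[-3,3] → [-3,-2] (no change)
  #7 pop 2: in=[-3,3] → [-3,3] (was [-3,2]); enqueue [3]
  #8 pop 3: in=[-3,3] → [-3,3] (no change)

Fixpoint:
  val[0] = [-1,3]
  val[1] = [-3,-2]
  val[2] = [-3,3]
  val[3] = [-3,3]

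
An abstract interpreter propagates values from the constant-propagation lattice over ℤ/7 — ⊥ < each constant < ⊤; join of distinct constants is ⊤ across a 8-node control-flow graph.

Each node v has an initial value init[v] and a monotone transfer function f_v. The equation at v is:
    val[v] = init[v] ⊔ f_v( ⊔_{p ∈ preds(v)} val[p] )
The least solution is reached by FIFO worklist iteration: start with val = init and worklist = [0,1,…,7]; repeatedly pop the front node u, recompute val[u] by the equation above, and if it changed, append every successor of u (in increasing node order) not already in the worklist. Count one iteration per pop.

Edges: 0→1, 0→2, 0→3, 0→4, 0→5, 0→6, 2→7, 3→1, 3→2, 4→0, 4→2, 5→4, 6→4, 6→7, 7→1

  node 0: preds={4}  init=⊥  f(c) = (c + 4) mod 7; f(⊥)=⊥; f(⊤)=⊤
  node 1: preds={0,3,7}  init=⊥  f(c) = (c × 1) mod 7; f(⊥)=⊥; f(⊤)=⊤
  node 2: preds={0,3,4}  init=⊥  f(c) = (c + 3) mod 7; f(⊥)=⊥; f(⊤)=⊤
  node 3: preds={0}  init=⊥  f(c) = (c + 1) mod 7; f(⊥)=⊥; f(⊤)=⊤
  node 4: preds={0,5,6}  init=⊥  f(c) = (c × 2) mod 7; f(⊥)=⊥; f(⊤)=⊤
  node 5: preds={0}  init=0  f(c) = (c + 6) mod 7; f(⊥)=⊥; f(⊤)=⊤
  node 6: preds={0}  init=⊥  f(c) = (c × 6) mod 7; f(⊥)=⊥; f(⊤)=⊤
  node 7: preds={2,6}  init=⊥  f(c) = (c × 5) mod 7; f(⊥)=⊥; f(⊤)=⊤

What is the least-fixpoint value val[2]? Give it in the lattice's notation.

Iteration log — 29 steps:
  step 1. node 0  ⊔preds=⊥  new=⊥  stable
  step 2. node 1  ⊔preds=⊥  new=⊥  stable
  step 3. node 2  ⊔preds=⊥  new=⊥  stable
  step 4. node 3  ⊔preds=⊥  new=⊥  stable
  step 5. node 4  ⊔preds=0  new=0  old=⊥  +wl: 0,2
  step 6. node 5  ⊔preds=⊥  new=0  stable
  step 7. node 6  ⊔preds=⊥  new=⊥  stable
  step 8. node 7  ⊔preds=⊥  new=⊥  stable
  step 9. node 0  ⊔preds=0  new=4  old=⊥  +wl: 1,3,4,5,6
  step 10. node 2  ⊔preds=⊤  new=⊤  old=⊥  +wl: 7
  step 11. node 1  ⊔preds=4  new=4  old=⊥  +wl: 
  step 12. node 3  ⊔preds=4  new=5  old=⊥  +wl: 1,2
  step 13. node 4  ⊔preds=⊤  new=⊤  old=0  +wl: 0
  step 14. node 5  ⊔preds=4  new=⊤  old=0  +wl: 4
  step 15. node 6  ⊔preds=4  new=3  old=⊥  +wl: 
  step 16. node 7  ⊔preds=⊤  new=⊤  old=⊥  +wl: 
  step 17. node 1  ⊔preds=⊤  new=⊤  old=4  +wl: 
  step 18. node 2  ⊔preds=⊤  new=⊤  stable
  step 19. node 0  ⊔preds=⊤  new=⊤  old=4  +wl: 1,2,3,5,6
  step 20. node 4  ⊔preds=⊤  new=⊤  stable
  step 21. node 1  ⊔preds=⊤  new=⊤  stable
  step 22. node 2  ⊔preds=⊤  new=⊤  stable
  step 23. node 3  ⊔preds=⊤  new=⊤  old=5  +wl: 1,2
  step 24. node 5  ⊔preds=⊤  new=⊤  stable
  step 25. node 6  ⊔preds=⊤  new=⊤  old=3  +wl: 4,7
  step 26. node 1  ⊔preds=⊤  new=⊤  stable
  step 27. node 2  ⊔preds=⊤  new=⊤  stable
  step 28. node 4  ⊔preds=⊤  new=⊤  stable
  step 29. node 7  ⊔preds=⊤  new=⊤  stable

Least fixpoint reached:
  node 0: ⊤
  node 1: ⊤
  node 2: ⊤
  node 3: ⊤
  node 4: ⊤
  node 5: ⊤
  node 6: ⊤
  node 7: ⊤

⊤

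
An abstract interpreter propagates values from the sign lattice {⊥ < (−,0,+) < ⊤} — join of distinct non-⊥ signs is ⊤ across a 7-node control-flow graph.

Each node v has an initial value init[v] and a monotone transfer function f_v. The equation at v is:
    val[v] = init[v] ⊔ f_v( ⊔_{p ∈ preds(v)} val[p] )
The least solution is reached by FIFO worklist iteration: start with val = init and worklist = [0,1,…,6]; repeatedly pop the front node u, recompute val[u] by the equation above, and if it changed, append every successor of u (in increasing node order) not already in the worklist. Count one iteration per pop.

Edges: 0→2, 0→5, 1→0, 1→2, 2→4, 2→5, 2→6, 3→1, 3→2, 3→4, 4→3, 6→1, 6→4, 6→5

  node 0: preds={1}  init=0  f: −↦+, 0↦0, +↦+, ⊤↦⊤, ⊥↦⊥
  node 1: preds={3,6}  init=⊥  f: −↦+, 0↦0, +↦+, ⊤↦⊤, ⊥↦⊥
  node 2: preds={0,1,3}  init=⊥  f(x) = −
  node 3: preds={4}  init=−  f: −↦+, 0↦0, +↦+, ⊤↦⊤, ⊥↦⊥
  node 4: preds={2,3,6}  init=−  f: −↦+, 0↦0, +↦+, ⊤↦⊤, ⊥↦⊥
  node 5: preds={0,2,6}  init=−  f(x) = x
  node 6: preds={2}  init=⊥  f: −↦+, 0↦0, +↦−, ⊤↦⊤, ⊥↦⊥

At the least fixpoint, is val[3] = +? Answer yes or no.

no

Worklist (14 pops):
  #1 pop 0: in=⊥ → 0 (no change)
  #2 pop 1: in=− → + (was ⊥); enqueue [0]
  #3 pop 2: in=⊤ → − (was ⊥); enqueue []
  #4 pop 3: in=− → ⊤ (was −); enqueue [1,2]
  #5 pop 4: in=⊤ → ⊤ (was −); enqueue [3]
  #6 pop 5: in=⊤ → ⊤ (was −); enqueue []
  #7 pop 6: in=− → + (was ⊥); enqueue [4,5]
  #8 pop 0: in=+ → ⊤ (was 0); enqueue []
  #9 pop 1: in=⊤ → ⊤ (was +); enqueue [0]
  #10 pop 2: in=⊤ → − (no change)
  #11 pop 3: in=⊤ → ⊤ (no change)
  #12 pop 4: in=⊤ → ⊤ (no change)
  #13 pop 5: in=⊤ → ⊤ (no change)
  #14 pop 0: in=⊤ → ⊤ (no change)

Fixpoint:
  val[0] = ⊤
  val[1] = ⊤
  val[2] = −
  val[3] = ⊤
  val[4] = ⊤
  val[5] = ⊤
  val[6] = +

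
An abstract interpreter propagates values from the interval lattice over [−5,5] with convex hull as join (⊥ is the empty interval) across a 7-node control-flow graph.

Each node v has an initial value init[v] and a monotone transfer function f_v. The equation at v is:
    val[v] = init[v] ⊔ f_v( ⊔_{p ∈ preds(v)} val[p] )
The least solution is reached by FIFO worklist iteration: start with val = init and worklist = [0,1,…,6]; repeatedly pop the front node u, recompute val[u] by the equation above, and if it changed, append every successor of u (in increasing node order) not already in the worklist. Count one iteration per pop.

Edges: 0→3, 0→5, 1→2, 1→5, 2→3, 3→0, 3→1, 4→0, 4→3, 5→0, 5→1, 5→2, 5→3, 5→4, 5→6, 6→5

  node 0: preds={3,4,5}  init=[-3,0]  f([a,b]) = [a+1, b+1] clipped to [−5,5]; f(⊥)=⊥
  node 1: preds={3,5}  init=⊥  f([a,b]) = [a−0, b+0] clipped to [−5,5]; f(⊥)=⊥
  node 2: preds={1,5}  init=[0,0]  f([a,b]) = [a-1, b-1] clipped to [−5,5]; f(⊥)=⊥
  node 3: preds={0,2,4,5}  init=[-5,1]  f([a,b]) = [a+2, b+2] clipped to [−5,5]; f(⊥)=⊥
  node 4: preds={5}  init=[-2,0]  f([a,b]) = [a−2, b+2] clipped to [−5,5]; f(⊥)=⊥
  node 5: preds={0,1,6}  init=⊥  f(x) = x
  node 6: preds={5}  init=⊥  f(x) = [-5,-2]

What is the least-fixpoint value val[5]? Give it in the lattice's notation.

[-5,5]

Worklist (22 pops):
  #1 pop 0: in=[-5,1] → [-4,2] (was [-3,0]); enqueue []
  #2 pop 1: in=[-5,1] → [-5,1] (was ⊥); enqueue []
  #3 pop 2: in=[-5,1] → [-5,0] (was [0,0]); enqueue []
  #4 pop 3: in=[-5,2] → [-5,4] (was [-5,1]); enqueue [0,1]
  #5 pop 4: in=⊥ → [-2,0] (no change)
  #6 pop 5: in=[-5,2] → [-5,2] (was ⊥); enqueue [2,3,4]
  #7 pop 6: in=[-5,2] → [-5,-2] (was ⊥); enqueue [5]
  #8 pop 0: in=[-5,4] → [-4,5] (was [-4,2]); enqueue []
  #9 pop 1: in=[-5,4] → [-5,4] (was [-5,1]); enqueue []
  #10 pop 2: in=[-5,4] → [-5,3] (was [-5,0]); enqueue []
  #11 pop 3: in=[-5,5] → [-5,5] (was [-5,4]); enqueue [0,1]
  #12 pop 4: in=[-5,2] → [-5,4] (was [-2,0]); enqueue [3]
  #13 pop 5: in=[-5,5] → [-5,5] (was [-5,2]); enqueue [2,4,6]
  #14 pop 0: in=[-5,5] → [-4,5] (no change)
  #15 pop 1: in=[-5,5] → [-5,5] (was [-5,4]); enqueue [5]
  #16 pop 3: in=[-5,5] → [-5,5] (no change)
  #17 pop 2: in=[-5,5] → [-5,4] (was [-5,3]); enqueue [3]
  #18 pop 4: in=[-5,5] → [-5,5] (was [-5,4]); enqueue [0]
  #19 pop 6: in=[-5,5] → [-5,-2] (no change)
  #20 pop 5: in=[-5,5] → [-5,5] (no change)
  #21 pop 3: in=[-5,5] → [-5,5] (no change)
  #22 pop 0: in=[-5,5] → [-4,5] (no change)

Fixpoint:
  val[0] = [-4,5]
  val[1] = [-5,5]
  val[2] = [-5,4]
  val[3] = [-5,5]
  val[4] = [-5,5]
  val[5] = [-5,5]
  val[6] = [-5,-2]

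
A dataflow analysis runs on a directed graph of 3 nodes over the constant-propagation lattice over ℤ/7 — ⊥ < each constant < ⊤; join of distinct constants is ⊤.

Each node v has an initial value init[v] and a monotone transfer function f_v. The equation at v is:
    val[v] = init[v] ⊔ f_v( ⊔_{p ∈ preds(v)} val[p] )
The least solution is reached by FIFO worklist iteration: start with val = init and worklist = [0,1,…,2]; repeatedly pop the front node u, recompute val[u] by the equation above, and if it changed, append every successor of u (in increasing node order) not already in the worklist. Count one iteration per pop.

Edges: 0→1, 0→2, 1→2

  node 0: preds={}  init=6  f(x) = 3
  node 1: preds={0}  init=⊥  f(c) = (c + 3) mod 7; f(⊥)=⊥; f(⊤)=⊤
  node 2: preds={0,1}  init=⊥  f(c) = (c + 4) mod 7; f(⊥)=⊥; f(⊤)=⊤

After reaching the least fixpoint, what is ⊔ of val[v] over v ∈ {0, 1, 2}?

Worklist (3 pops):
  #1 pop 0: in=⊥ → ⊤ (was 6); enqueue []
  #2 pop 1: in=⊤ → ⊤ (was ⊥); enqueue []
  #3 pop 2: in=⊤ → ⊤ (was ⊥); enqueue []

Fixpoint:
  val[0] = ⊤
  val[1] = ⊤
  val[2] = ⊤

⊤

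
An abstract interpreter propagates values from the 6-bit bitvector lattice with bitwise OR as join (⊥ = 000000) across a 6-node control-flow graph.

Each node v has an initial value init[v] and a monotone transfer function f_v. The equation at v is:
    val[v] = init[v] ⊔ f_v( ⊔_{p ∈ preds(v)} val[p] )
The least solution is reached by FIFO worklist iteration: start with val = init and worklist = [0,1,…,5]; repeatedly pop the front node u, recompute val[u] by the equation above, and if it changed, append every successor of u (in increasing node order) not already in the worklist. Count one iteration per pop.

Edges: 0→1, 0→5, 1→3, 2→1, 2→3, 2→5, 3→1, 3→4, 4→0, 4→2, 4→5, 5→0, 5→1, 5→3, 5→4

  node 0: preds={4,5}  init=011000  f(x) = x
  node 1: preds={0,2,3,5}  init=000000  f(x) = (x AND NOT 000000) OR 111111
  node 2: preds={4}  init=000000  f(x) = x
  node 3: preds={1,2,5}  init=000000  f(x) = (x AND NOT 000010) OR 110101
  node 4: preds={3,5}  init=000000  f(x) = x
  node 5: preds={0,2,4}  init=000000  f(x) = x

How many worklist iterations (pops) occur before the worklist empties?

Worklist (13 pops):
  #1 pop 0: in=000000 → 011000 (no change)
  #2 pop 1: in=011000 → 111111 (was 000000); enqueue []
  #3 pop 2: in=000000 → 000000 (no change)
  #4 pop 3: in=111111 → 111101 (was 000000); enqueue [1]
  #5 pop 4: in=111101 → 111101 (was 000000); enqueue [0,2]
  #6 pop 5: in=111101 → 111101 (was 000000); enqueue [3,4]
  #7 pop 1: in=111101 → 111111 (no change)
  #8 pop 0: in=111101 → 111101 (was 011000); enqueue [1,5]
  #9 pop 2: in=111101 → 111101 (was 000000); enqueue []
  #10 pop 3: in=111111 → 111101 (no change)
  #11 pop 4: in=111101 → 111101 (no change)
  #12 pop 1: in=111101 → 111111 (no change)
  #13 pop 5: in=111101 → 111101 (no change)

Fixpoint:
  val[0] = 111101
  val[1] = 111111
  val[2] = 111101
  val[3] = 111101
  val[4] = 111101
  val[5] = 111101

13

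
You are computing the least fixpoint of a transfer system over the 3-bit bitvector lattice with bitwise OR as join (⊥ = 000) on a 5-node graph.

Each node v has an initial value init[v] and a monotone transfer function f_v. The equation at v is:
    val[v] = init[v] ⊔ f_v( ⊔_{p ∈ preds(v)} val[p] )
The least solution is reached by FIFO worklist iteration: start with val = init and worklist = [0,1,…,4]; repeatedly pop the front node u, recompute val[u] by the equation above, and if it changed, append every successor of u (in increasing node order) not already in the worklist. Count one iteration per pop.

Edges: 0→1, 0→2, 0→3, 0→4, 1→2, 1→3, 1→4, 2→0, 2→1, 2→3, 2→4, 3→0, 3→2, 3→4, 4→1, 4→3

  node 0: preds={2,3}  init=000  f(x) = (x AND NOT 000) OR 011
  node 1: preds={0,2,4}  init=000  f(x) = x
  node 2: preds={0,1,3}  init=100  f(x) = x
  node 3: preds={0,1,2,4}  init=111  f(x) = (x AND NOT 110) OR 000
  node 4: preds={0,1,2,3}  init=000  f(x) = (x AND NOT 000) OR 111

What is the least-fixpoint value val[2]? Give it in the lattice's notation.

Iteration log — 8 steps:
  step 1. node 0  ⊔preds=111  new=111  old=000  +wl: 
  step 2. node 1  ⊔preds=111  new=111  old=000  +wl: 
  step 3. node 2  ⊔preds=111  new=111  old=100  +wl: 0,1
  step 4. node 3  ⊔preds=111  new=111  stable
  step 5. node 4  ⊔preds=111  new=111  old=000  +wl: 3
  step 6. node 0  ⊔preds=111  new=111  stable
  step 7. node 1  ⊔preds=111  new=111  stable
  step 8. node 3  ⊔preds=111  new=111  stable

Least fixpoint reached:
  node 0: 111
  node 1: 111
  node 2: 111
  node 3: 111
  node 4: 111

111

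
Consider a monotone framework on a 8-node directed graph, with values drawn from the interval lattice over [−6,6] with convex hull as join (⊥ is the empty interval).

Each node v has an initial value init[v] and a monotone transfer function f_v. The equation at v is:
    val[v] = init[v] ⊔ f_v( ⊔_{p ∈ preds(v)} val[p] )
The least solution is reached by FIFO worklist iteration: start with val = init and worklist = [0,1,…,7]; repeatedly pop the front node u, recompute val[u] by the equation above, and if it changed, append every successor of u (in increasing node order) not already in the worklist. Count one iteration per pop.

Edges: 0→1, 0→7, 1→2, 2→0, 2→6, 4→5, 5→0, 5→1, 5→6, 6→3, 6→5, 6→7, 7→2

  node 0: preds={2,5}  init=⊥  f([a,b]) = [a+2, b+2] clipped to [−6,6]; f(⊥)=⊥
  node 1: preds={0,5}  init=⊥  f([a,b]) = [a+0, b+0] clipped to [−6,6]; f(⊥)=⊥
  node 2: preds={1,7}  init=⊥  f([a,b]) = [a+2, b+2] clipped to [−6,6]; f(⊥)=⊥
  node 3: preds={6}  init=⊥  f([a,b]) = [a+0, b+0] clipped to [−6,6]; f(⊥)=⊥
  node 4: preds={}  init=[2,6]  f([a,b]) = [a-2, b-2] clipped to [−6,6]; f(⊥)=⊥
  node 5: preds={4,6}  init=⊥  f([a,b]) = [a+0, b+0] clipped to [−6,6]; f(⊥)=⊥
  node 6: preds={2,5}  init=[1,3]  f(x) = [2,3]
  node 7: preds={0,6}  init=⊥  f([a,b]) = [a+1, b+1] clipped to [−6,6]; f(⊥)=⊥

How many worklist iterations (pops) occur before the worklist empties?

Worklist (15 pops):
  #1 pop 0: in=⊥ → ⊥ (no change)
  #2 pop 1: in=⊥ → ⊥ (no change)
  #3 pop 2: in=⊥ → ⊥ (no change)
  #4 pop 3: in=[1,3] → [1,3] (was ⊥); enqueue []
  #5 pop 4: in=⊥ → [2,6] (no change)
  #6 pop 5: in=[1,6] → [1,6] (was ⊥); enqueue [0,1]
  #7 pop 6: in=[1,6] → [1,3] (no change)
  #8 pop 7: in=[1,3] → [2,4] (was ⊥); enqueue [2]
  #9 pop 0: in=[1,6] → [3,6] (was ⊥); enqueue [7]
  #10 pop 1: in=[1,6] → [1,6] (was ⊥); enqueue []
  #11 pop 2: in=[1,6] → [3,6] (was ⊥); enqueue [0,6]
  #12 pop 7: in=[1,6] → [2,6] (was [2,4]); enqueue [2]
  #13 pop 0: in=[1,6] → [3,6] (no change)
  #14 pop 6: in=[1,6] → [1,3] (no change)
  #15 pop 2: in=[1,6] → [3,6] (no change)

Fixpoint:
  val[0] = [3,6]
  val[1] = [1,6]
  val[2] = [3,6]
  val[3] = [1,3]
  val[4] = [2,6]
  val[5] = [1,6]
  val[6] = [1,3]
  val[7] = [2,6]

15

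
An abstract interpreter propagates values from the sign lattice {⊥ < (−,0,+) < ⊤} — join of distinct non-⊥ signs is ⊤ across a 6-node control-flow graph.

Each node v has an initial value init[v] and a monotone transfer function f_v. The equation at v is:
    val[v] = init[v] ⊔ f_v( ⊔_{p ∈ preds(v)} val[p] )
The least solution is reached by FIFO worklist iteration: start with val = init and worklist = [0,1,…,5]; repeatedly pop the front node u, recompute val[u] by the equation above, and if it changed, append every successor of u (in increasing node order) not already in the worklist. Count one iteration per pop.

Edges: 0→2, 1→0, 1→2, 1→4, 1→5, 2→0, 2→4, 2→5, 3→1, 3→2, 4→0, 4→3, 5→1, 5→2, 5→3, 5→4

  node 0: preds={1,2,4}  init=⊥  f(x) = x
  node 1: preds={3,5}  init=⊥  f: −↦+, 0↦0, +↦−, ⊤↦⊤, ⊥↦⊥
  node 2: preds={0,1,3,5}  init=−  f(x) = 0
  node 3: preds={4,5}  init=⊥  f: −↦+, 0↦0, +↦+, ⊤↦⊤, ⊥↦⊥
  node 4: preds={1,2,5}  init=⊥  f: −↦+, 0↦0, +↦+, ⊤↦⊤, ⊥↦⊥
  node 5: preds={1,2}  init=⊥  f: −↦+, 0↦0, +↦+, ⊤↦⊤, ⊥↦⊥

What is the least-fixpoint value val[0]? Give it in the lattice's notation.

⊤

Worklist (13 pops):
  #1 pop 0: in=− → − (was ⊥); enqueue []
  #2 pop 1: in=⊥ → ⊥ (no change)
  #3 pop 2: in=− → ⊤ (was −); enqueue [0]
  #4 pop 3: in=⊥ → ⊥ (no change)
  #5 pop 4: in=⊤ → ⊤ (was ⊥); enqueue [3]
  #6 pop 5: in=⊤ → ⊤ (was ⊥); enqueue [1,2,4]
  #7 pop 0: in=⊤ → ⊤ (was −); enqueue []
  #8 pop 3: in=⊤ → ⊤ (was ⊥); enqueue []
  #9 pop 1: in=⊤ → ⊤ (was ⊥); enqueue [0,5]
  #10 pop 2: in=⊤ → ⊤ (no change)
  #11 pop 4: in=⊤ → ⊤ (no change)
  #12 pop 0: in=⊤ → ⊤ (no change)
  #13 pop 5: in=⊤ → ⊤ (no change)

Fixpoint:
  val[0] = ⊤
  val[1] = ⊤
  val[2] = ⊤
  val[3] = ⊤
  val[4] = ⊤
  val[5] = ⊤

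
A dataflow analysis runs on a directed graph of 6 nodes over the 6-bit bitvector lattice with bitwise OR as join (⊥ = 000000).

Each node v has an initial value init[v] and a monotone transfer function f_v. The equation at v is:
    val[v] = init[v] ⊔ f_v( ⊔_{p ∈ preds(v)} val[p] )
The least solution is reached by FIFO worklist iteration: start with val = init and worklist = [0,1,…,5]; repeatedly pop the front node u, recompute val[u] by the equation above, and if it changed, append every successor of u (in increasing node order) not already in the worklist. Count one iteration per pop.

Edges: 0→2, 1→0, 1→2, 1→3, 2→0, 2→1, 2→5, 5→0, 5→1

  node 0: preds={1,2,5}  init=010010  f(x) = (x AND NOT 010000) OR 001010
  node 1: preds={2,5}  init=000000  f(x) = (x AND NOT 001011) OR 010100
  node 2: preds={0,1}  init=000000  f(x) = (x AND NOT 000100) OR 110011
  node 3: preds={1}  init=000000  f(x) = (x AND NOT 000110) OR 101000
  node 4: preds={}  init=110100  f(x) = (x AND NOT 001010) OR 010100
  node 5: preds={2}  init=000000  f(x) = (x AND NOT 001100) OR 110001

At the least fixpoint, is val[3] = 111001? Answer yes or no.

no

Iteration log — 11 steps:
  step 1. node 0  ⊔preds=000000  new=011010  old=010010  +wl: 
  step 2. node 1  ⊔preds=000000  new=010100  old=000000  +wl: 0
  step 3. node 2  ⊔preds=011110  new=111011  old=000000  +wl: 1
  step 4. node 3  ⊔preds=010100  new=111000  old=000000  +wl: 
  step 5. node 4  ⊔preds=000000  new=110100  stable
  step 6. node 5  ⊔preds=111011  new=110011  old=000000  +wl: 
  step 7. node 0  ⊔preds=111111  new=111111  old=011010  +wl: 2
  step 8. node 1  ⊔preds=111011  new=110100  old=010100  +wl: 0,3
  step 9. node 2  ⊔preds=111111  new=111011  stable
  step 10. node 0  ⊔preds=111111  new=111111  stable
  step 11. node 3  ⊔preds=110100  new=111000  stable

Least fixpoint reached:
  node 0: 111111
  node 1: 110100
  node 2: 111011
  node 3: 111000
  node 4: 110100
  node 5: 110011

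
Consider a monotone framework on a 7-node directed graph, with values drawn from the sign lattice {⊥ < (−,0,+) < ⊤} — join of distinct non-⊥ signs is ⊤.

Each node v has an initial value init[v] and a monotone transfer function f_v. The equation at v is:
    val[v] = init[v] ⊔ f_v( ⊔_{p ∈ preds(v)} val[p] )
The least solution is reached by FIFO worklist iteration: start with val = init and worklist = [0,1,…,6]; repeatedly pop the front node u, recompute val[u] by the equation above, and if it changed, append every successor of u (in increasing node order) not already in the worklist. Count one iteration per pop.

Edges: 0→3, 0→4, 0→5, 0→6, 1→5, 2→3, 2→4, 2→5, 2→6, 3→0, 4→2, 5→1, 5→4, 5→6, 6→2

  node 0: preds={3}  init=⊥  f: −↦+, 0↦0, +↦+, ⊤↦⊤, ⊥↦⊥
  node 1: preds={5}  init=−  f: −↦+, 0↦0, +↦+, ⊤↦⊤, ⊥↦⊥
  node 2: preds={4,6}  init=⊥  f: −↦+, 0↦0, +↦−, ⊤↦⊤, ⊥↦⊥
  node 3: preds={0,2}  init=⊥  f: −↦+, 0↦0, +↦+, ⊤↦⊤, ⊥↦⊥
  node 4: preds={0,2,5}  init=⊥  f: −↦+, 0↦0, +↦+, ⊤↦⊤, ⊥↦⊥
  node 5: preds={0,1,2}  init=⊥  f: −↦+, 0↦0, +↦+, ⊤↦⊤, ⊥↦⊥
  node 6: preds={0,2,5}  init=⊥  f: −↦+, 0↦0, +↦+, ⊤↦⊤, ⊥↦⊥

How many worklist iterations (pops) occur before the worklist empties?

Iteration log — 26 steps:
  step 1. node 0  ⊔preds=⊥  new=⊥  stable
  step 2. node 1  ⊔preds=⊥  new=−  stable
  step 3. node 2  ⊔preds=⊥  new=⊥  stable
  step 4. node 3  ⊔preds=⊥  new=⊥  stable
  step 5. node 4  ⊔preds=⊥  new=⊥  stable
  step 6. node 5  ⊔preds=−  new=+  old=⊥  +wl: 1,4
  step 7. node 6  ⊔preds=+  new=+  old=⊥  +wl: 2
  step 8. node 1  ⊔preds=+  new=⊤  old=−  +wl: 5
  step 9. node 4  ⊔preds=+  new=+  old=⊥  +wl: 
  step 10. node 2  ⊔preds=+  new=−  old=⊥  +wl: 3,4,6
  step 11. node 5  ⊔preds=⊤  new=⊤  old=+  +wl: 1
  step 12. node 3  ⊔preds=−  new=+  old=⊥  +wl: 0
  step 13. node 4  ⊔preds=⊤  new=⊤  old=+  +wl: 2
  step 14. node 6  ⊔preds=⊤  new=⊤  old=+  +wl: 
  step 15. node 1  ⊔preds=⊤  new=⊤  stable
  step 16. node 0  ⊔preds=+  new=+  old=⊥  +wl: 3,4,5,6
  step 17. node 2  ⊔preds=⊤  new=⊤  old=−  +wl: 
  step 18. node 3  ⊔preds=⊤  new=⊤  old=+  +wl: 0
  step 19. node 4  ⊔preds=⊤  new=⊤  stable
  step 20. node 5  ⊔preds=⊤  new=⊤  stable
  step 21. node 6  ⊔preds=⊤  new=⊤  stable
  step 22. node 0  ⊔preds=⊤  new=⊤  old=+  +wl: 3,4,5,6
  step 23. node 3  ⊔preds=⊤  new=⊤  stable
  step 24. node 4  ⊔preds=⊤  new=⊤  stable
  step 25. node 5  ⊔preds=⊤  new=⊤  stable
  step 26. node 6  ⊔preds=⊤  new=⊤  stable

Least fixpoint reached:
  node 0: ⊤
  node 1: ⊤
  node 2: ⊤
  node 3: ⊤
  node 4: ⊤
  node 5: ⊤
  node 6: ⊤

26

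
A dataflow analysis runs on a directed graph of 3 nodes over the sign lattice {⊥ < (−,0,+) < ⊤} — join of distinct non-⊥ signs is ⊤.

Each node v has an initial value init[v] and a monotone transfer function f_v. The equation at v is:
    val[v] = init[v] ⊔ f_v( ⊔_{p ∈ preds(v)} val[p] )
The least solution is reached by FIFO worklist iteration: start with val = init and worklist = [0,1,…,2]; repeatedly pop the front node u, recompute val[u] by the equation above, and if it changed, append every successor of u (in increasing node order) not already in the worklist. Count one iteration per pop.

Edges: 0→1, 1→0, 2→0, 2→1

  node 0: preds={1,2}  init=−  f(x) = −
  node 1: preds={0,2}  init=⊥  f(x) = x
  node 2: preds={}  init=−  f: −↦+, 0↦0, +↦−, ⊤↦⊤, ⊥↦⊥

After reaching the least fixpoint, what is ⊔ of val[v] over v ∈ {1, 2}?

−

Iteration log — 4 steps:
  step 1. node 0  ⊔preds=−  new=−  stable
  step 2. node 1  ⊔preds=−  new=−  old=⊥  +wl: 0
  step 3. node 2  ⊔preds=⊥  new=−  stable
  step 4. node 0  ⊔preds=−  new=−  stable

Least fixpoint reached:
  node 0: −
  node 1: −
  node 2: −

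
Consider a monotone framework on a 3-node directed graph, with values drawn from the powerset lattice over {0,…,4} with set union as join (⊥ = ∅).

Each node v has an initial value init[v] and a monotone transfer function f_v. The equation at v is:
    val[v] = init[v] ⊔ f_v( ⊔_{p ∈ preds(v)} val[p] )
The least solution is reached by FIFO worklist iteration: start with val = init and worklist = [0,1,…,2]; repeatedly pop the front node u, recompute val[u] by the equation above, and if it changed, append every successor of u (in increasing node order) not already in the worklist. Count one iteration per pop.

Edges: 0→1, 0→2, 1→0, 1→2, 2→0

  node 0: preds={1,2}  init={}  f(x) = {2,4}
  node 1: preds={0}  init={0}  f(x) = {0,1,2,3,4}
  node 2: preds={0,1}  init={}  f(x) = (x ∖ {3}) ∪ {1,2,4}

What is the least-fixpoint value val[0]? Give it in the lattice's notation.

{2,4}

Trace (4 dequeues):
  [1] u=0 | in {0} | out {2,4} | prev {} | push {}
  [2] u=1 | in {2,4} | out {0,1,2,3,4} | prev {0} | push {0}
  [3] u=2 | in {0,1,2,3,4} | out {0,1,2,4} | prev {} | push {}
  [4] u=0 | in {0,1,2,3,4} | out {2,4} | ==

Converged values:
  [0] {2,4}
  [1] {0,1,2,3,4}
  [2] {0,1,2,4}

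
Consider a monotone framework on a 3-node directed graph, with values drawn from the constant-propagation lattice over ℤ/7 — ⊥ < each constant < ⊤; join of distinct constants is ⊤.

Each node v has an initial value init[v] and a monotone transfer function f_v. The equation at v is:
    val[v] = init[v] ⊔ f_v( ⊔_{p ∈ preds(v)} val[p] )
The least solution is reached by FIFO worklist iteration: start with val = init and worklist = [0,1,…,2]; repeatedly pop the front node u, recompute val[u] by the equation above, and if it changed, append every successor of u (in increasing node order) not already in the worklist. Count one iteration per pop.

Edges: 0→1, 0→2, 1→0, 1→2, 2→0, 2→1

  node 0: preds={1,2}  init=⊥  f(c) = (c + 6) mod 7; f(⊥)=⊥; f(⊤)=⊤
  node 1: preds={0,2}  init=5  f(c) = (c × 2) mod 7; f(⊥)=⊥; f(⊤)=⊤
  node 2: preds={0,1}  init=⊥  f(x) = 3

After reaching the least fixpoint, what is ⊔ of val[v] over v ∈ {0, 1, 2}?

⊤

Trace (6 dequeues):
  [1] u=0 | in 5 | out 4 | prev ⊥ | push {}
  [2] u=1 | in 4 | out ⊤ | prev 5 | push {0}
  [3] u=2 | in ⊤ | out 3 | prev ⊥ | push {1}
  [4] u=0 | in ⊤ | out ⊤ | prev 4 | push {2}
  [5] u=1 | in ⊤ | out ⊤ | ==
  [6] u=2 | in ⊤ | out 3 | ==

Converged values:
  [0] ⊤
  [1] ⊤
  [2] 3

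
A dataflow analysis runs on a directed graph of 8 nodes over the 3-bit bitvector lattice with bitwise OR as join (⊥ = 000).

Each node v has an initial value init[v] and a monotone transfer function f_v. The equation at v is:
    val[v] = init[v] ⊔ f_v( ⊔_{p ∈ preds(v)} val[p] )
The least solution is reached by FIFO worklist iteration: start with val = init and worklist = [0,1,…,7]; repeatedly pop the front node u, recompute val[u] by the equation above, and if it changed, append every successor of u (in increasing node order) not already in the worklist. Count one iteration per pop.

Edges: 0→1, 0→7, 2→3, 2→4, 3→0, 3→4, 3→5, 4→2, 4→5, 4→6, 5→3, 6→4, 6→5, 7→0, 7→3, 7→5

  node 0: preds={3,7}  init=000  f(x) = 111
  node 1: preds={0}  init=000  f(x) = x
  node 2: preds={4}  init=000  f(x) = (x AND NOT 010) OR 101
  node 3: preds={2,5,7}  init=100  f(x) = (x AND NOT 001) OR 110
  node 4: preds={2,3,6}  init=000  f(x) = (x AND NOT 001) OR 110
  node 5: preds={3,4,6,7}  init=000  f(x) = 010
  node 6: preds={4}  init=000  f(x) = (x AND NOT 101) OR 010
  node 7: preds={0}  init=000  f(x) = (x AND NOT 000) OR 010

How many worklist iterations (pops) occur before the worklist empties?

Worklist (13 pops):
  #1 pop 0: in=100 → 111 (was 000); enqueue []
  #2 pop 1: in=111 → 111 (was 000); enqueue []
  #3 pop 2: in=000 → 101 (was 000); enqueue []
  #4 pop 3: in=101 → 110 (was 100); enqueue [0]
  #5 pop 4: in=111 → 110 (was 000); enqueue [2]
  #6 pop 5: in=110 → 010 (was 000); enqueue [3]
  #7 pop 6: in=110 → 010 (was 000); enqueue [4,5]
  #8 pop 7: in=111 → 111 (was 000); enqueue []
  #9 pop 0: in=111 → 111 (no change)
  #10 pop 2: in=110 → 101 (no change)
  #11 pop 3: in=111 → 110 (no change)
  #12 pop 4: in=111 → 110 (no change)
  #13 pop 5: in=111 → 010 (no change)

Fixpoint:
  val[0] = 111
  val[1] = 111
  val[2] = 101
  val[3] = 110
  val[4] = 110
  val[5] = 010
  val[6] = 010
  val[7] = 111

13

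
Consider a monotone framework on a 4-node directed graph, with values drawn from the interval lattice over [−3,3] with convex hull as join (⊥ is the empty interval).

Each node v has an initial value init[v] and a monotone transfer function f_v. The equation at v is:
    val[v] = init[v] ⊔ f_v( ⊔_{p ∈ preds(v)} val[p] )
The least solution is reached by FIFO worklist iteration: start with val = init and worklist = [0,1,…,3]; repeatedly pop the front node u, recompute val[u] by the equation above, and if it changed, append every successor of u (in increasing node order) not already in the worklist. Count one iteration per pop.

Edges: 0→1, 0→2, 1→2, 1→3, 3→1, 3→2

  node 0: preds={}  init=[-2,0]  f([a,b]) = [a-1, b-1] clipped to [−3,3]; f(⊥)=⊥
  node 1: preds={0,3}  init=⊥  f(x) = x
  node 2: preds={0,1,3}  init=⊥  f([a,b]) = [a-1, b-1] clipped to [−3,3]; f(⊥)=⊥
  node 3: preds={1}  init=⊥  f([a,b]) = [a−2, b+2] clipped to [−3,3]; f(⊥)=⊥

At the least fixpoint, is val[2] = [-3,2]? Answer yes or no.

Worklist (10 pops):
  #1 pop 0: in=⊥ → [-2,0] (no change)
  #2 pop 1: in=[-2,0] → [-2,0] (was ⊥); enqueue []
  #3 pop 2: in=[-2,0] → [-3,-1] (was ⊥); enqueue []
  #4 pop 3: in=[-2,0] → [-3,2] (was ⊥); enqueue [1,2]
  #5 pop 1: in=[-3,2] → [-3,2] (was [-2,0]); enqueue [3]
  #6 pop 2: in=[-3,2] → [-3,1] (was [-3,-1]); enqueue []
  #7 pop 3: in=[-3,2] → [-3,3] (was [-3,2]); enqueue [1,2]
  #8 pop 1: in=[-3,3] → [-3,3] (was [-3,2]); enqueue [3]
  #9 pop 2: in=[-3,3] → [-3,2] (was [-3,1]); enqueue []
  #10 pop 3: in=[-3,3] → [-3,3] (no change)

Fixpoint:
  val[0] = [-2,0]
  val[1] = [-3,3]
  val[2] = [-3,2]
  val[3] = [-3,3]

yes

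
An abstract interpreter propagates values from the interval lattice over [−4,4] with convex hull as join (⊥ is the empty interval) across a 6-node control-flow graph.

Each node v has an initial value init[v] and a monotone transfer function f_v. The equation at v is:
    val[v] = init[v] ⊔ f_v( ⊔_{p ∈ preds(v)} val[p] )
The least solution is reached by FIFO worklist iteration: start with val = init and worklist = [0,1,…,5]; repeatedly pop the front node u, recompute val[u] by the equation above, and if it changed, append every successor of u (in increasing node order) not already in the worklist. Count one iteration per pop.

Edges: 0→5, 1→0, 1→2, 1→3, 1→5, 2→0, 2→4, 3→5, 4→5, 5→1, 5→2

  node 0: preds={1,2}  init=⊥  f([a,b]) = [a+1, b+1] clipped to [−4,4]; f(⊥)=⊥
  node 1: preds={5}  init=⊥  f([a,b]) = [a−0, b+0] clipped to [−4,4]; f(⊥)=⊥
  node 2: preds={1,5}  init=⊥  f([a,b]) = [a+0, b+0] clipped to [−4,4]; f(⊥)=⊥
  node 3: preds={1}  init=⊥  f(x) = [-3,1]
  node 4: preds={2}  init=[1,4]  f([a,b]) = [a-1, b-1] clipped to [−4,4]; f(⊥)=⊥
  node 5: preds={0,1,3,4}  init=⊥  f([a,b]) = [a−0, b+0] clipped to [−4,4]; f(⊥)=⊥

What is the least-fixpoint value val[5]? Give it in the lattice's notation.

Worklist (19 pops):
  #1 pop 0: in=⊥ → ⊥ (no change)
  #2 pop 1: in=⊥ → ⊥ (no change)
  #3 pop 2: in=⊥ → ⊥ (no change)
  #4 pop 3: in=⊥ → [-3,1] (was ⊥); enqueue []
  #5 pop 4: in=⊥ → [1,4] (no change)
  #6 pop 5: in=[-3,4] → [-3,4] (was ⊥); enqueue [1,2]
  #7 pop 1: in=[-3,4] → [-3,4] (was ⊥); enqueue [0,3,5]
  #8 pop 2: in=[-3,4] → [-3,4] (was ⊥); enqueue [4]
  #9 pop 0: in=[-3,4] → [-2,4] (was ⊥); enqueue []
  #10 pop 3: in=[-3,4] → [-3,1] (no change)
  #11 pop 5: in=[-3,4] → [-3,4] (no change)
  #12 pop 4: in=[-3,4] → [-4,4] (was [1,4]); enqueue [5]
  #13 pop 5: in=[-4,4] → [-4,4] (was [-3,4]); enqueue [1,2]
  #14 pop 1: in=[-4,4] → [-4,4] (was [-3,4]); enqueue [0,3,5]
  #15 pop 2: in=[-4,4] → [-4,4] (was [-3,4]); enqueue [4]
  #16 pop 0: in=[-4,4] → [-3,4] (was [-2,4]); enqueue []
  #17 pop 3: in=[-4,4] → [-3,1] (no change)
  #18 pop 5: in=[-4,4] → [-4,4] (no change)
  #19 pop 4: in=[-4,4] → [-4,4] (no change)

Fixpoint:
  val[0] = [-3,4]
  val[1] = [-4,4]
  val[2] = [-4,4]
  val[3] = [-3,1]
  val[4] = [-4,4]
  val[5] = [-4,4]

[-4,4]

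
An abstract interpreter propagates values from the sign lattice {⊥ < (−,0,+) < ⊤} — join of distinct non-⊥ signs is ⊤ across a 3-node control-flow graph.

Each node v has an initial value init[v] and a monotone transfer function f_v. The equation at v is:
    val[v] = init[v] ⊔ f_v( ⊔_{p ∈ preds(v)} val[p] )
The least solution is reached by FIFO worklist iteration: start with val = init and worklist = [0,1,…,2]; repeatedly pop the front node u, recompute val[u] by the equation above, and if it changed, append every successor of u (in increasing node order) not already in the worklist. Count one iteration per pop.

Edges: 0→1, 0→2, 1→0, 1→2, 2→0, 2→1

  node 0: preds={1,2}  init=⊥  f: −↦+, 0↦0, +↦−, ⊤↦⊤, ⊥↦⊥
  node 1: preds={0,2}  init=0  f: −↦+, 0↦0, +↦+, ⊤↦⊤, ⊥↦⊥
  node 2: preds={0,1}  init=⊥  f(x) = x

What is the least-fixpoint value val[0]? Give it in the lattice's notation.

Trace (5 dequeues):
  [1] u=0 | in 0 | out 0 | prev ⊥ | push {}
  [2] u=1 | in 0 | out 0 | ==
  [3] u=2 | in 0 | out 0 | prev ⊥ | push {0,1}
  [4] u=0 | in 0 | out 0 | ==
  [5] u=1 | in 0 | out 0 | ==

Converged values:
  [0] 0
  [1] 0
  [2] 0

0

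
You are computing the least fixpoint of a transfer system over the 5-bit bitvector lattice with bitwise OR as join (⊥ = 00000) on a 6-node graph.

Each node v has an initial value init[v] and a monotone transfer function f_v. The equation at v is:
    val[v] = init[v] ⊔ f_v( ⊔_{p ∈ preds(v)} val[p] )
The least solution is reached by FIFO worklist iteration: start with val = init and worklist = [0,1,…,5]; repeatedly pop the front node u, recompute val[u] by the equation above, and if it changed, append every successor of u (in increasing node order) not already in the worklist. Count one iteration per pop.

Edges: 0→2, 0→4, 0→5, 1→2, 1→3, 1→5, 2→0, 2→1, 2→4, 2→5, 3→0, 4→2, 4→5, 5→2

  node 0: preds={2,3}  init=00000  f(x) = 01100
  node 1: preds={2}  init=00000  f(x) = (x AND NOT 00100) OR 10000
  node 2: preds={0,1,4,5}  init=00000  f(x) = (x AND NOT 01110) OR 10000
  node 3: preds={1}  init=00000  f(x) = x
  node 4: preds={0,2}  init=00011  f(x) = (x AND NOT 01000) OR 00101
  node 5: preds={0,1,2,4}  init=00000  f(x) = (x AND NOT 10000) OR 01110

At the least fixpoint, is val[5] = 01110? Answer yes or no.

no

Worklist (12 pops):
  #1 pop 0: in=00000 → 01100 (was 00000); enqueue []
  #2 pop 1: in=00000 → 10000 (was 00000); enqueue []
  #3 pop 2: in=11111 → 10001 (was 00000); enqueue [0,1]
  #4 pop 3: in=10000 → 10000 (was 00000); enqueue []
  #5 pop 4: in=11101 → 10111 (was 00011); enqueue [2]
  #6 pop 5: in=11111 → 01111 (was 00000); enqueue []
  #7 pop 0: in=10001 → 01100 (no change)
  #8 pop 1: in=10001 → 10001 (was 10000); enqueue [3,5]
  #9 pop 2: in=11111 → 10001 (no change)
  #10 pop 3: in=10001 → 10001 (was 10000); enqueue [0]
  #11 pop 5: in=11111 → 01111 (no change)
  #12 pop 0: in=10001 → 01100 (no change)

Fixpoint:
  val[0] = 01100
  val[1] = 10001
  val[2] = 10001
  val[3] = 10001
  val[4] = 10111
  val[5] = 01111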